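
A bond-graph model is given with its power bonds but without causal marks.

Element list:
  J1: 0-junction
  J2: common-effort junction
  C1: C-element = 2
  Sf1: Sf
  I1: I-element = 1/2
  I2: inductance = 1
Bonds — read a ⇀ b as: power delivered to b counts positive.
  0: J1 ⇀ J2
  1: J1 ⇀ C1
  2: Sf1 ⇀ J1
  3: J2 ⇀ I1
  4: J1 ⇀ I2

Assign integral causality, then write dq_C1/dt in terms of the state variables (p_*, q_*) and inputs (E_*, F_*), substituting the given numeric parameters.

β2 |Sf1  (source Sf1 imposes f)
β1 |J1  (C1 outputs effort q/C1)
β0 |J2  (common-e at J1 fixed by 1)
β4 |I2  (J1: bond 1 brought effort, rest push out)
β3 |I1  (common-e at J2 fixed by 0)

dq_C1/dt = F_Sf1 - 2*p_I1 - p_I2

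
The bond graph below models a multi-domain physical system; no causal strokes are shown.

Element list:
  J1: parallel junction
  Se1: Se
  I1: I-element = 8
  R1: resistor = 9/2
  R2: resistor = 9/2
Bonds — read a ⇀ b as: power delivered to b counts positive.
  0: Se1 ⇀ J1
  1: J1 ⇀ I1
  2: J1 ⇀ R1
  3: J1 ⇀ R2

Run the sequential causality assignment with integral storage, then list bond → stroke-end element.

#0 →J1
#1 →I1
#2 →R1
#3 →R2

bond 0 stroke→J1  (Se1 (Se) sets effort on bond)
bond 1 stroke→I1  (0-jn J1 has e-setter on 0)
bond 2 stroke→R1  (J1 effort already set via bond 0)
bond 3 stroke→R2  (0-jn J1 has e-setter on 0)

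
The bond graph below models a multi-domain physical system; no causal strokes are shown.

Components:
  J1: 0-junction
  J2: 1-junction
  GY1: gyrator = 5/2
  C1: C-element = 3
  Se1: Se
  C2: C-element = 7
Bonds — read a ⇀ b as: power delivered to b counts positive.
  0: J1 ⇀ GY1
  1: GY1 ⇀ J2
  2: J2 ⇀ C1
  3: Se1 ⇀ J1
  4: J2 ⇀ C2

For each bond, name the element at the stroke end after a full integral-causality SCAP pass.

b0 →GY1
b1 →GY1
b2 →J2
b3 →J1
b4 →J2

b3 stroke→J1  (Se1 (Se) sets effort on bond)
b0 stroke→GY1  (J1 effort already set via bond 3)
b1 stroke→GY1  (GY1: gyrator matches bond 0)
b2 stroke→J2  (J2: bond 1 brought flow, rest push out)
b4 stroke→J2  (1-jn J2 has f-setter on 1)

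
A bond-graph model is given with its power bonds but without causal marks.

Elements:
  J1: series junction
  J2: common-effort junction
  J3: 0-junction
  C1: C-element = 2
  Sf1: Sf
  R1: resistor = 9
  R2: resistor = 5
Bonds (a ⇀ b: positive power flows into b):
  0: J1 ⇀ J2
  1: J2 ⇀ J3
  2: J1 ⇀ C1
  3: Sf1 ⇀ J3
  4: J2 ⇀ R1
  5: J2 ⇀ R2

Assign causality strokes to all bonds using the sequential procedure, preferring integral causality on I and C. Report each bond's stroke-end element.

b3 stroke at Sf1  (Sf1 fixes flow; stroke at Sf1)
b1 stroke at J3  (J3: last free bond brings effort in)
b2 stroke at J1  (prefer integral on C1)
b0 stroke at J2  (J1: last free bond brings flow in)
b4 stroke at R1  (J2: bond 0 brought effort, rest push out)
b5 stroke at R2  (J2 effort already set via bond 0)

β0 →J2
β1 →J3
β2 →J1
β3 →Sf1
β4 →R1
β5 →R2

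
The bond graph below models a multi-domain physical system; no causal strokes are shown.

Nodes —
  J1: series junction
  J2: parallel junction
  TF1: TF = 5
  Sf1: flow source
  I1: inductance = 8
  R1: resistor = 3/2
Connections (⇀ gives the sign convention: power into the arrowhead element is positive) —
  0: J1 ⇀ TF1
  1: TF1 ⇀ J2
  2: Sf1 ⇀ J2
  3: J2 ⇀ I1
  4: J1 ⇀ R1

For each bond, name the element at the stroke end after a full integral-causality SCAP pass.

b2 →Sf1  (Sf1 fixes flow; stroke at Sf1)
b3 →I1  (I1 outputs flow p/I1)
b1 →J2  (J2: last free bond brings effort in)
b0 →TF1  (TF1 one-in-one-out from 1)
b4 →J1  (1-jn J1 has f-setter on 0)

β0 stroke at TF1
β1 stroke at J2
β2 stroke at Sf1
β3 stroke at I1
β4 stroke at J1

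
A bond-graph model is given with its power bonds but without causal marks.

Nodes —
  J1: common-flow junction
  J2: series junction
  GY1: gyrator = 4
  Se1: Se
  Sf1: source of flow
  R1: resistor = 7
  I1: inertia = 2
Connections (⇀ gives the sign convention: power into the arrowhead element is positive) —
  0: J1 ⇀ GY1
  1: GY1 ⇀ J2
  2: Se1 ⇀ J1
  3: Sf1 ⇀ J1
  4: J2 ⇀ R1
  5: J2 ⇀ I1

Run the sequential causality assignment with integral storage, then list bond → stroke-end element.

b0 →J1
b1 →J2
b2 →J1
b3 →Sf1
b4 →J2
b5 →I1

#2 stroke→J1  (source Se1 imposes e)
#3 stroke→Sf1  (Sf1 (Sf) sets flow on bond)
#0 stroke→J1  (J1: bond 3 brought flow, rest push out)
#1 stroke→J2  (through GY1, causality inverts; strokes same side of GY1)
#5 stroke→I1  (I1 outputs flow p/I1)
#4 stroke→J2  (common-f at J2 fixed by 5)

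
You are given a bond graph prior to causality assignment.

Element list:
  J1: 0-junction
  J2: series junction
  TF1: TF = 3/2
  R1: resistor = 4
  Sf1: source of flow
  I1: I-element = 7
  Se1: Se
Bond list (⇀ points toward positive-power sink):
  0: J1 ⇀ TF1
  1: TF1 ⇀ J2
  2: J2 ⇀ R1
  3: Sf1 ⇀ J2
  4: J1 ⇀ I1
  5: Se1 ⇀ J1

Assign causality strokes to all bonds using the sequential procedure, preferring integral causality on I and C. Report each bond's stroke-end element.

#0 →TF1
#1 →J2
#2 →J2
#3 →Sf1
#4 →I1
#5 →J1

β3 stroke→Sf1  (Sf1 fixes flow; stroke at Sf1)
β5 stroke→J1  (Se1 (Se) sets effort on bond)
β0 stroke→TF1  (common-e at J1 fixed by 5)
β4 stroke→I1  (0-jn J1 has e-setter on 5)
β1 stroke→J2  (common-f at J2 fixed by 3)
β2 stroke→J2  (1-jn J2 has f-setter on 3)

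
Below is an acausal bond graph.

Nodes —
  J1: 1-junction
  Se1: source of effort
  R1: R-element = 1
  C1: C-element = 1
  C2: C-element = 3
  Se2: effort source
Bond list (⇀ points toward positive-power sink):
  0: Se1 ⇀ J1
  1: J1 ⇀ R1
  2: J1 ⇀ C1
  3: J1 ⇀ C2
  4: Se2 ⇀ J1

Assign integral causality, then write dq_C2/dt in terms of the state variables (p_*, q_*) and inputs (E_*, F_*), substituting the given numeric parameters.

β0 stroke→J1  (Se1 fixes effort; stroke away)
β4 stroke→J1  (Se2: effort source, stroke at far end)
β2 stroke→J1  (prefer integral on C1)
β3 stroke→J1  (C2 integral (e out))
β1 stroke→R1  (J1 needs exactly one f-in)

dq_C2/dt = E_Se1 + E_Se2 - q_C1 - q_C2/3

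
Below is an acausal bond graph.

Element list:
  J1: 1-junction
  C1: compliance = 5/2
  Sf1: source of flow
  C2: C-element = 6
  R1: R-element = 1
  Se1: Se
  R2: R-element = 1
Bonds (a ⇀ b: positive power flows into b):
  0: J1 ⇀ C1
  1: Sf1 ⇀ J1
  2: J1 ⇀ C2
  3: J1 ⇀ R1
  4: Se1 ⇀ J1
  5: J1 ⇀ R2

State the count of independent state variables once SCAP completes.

β1 stroke→Sf1  (Sf1: flow source, stroke at near end)
β4 stroke→J1  (Se1: effort source, stroke at far end)
β0 stroke→J1  (common-f at J1 fixed by 1)
β2 stroke→J1  (common-f at J1 fixed by 1)
β3 stroke→J1  (J1 flow already set via bond 1)
β5 stroke→J1  (J1: bond 1 brought flow, rest push out)

2  (C1, C2 all integral)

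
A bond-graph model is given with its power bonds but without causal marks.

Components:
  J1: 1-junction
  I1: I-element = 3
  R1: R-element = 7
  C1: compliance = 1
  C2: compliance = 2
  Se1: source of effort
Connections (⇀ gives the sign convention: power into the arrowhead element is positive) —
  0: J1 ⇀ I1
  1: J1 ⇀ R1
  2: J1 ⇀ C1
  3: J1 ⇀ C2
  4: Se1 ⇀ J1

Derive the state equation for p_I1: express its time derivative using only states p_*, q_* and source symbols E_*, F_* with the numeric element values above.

dp_I1/dt = E_Se1 - 7*p_I1/3 - q_C1 - q_C2/2

b4 stroke→J1  (Se1: effort source, stroke at far end)
b0 stroke→I1  (I1: I, integral causality)
b1 stroke→J1  (J1: bond 0 brought flow, rest push out)
b2 stroke→J1  (1-jn J1 has f-setter on 0)
b3 stroke→J1  (J1: bond 0 brought flow, rest push out)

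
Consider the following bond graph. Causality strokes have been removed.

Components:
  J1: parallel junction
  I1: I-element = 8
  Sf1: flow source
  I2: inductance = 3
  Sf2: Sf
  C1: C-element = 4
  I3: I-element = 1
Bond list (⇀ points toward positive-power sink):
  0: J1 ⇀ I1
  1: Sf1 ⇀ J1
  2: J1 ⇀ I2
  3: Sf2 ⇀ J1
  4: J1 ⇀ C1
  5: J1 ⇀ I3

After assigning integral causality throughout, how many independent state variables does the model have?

b1 stroke→Sf1  (source Sf1 imposes f)
b3 stroke→Sf2  (Sf2 fixes flow; stroke at Sf2)
b0 stroke→I1  (I1 integral (f out))
b2 stroke→I2  (I2 outputs flow p/I2)
b4 stroke→J1  (prefer integral on C1)
b5 stroke→I3  (common-e at J1 fixed by 4)

4  (C1, I1, I2, I3 all integral)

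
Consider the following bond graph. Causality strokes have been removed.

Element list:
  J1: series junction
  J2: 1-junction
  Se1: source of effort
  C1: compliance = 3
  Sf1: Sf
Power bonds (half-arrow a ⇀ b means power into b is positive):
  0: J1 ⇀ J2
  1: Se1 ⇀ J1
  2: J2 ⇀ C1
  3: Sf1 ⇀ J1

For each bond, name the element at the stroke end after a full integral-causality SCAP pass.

bond 1 →J1  (Se1 (Se) sets effort on bond)
bond 3 →Sf1  (Sf1 fixes flow; stroke at Sf1)
bond 0 →J1  (common-f at J1 fixed by 3)
bond 2 →J2  (J2 flow already set via bond 0)

β0 |J1
β1 |J1
β2 |J2
β3 |Sf1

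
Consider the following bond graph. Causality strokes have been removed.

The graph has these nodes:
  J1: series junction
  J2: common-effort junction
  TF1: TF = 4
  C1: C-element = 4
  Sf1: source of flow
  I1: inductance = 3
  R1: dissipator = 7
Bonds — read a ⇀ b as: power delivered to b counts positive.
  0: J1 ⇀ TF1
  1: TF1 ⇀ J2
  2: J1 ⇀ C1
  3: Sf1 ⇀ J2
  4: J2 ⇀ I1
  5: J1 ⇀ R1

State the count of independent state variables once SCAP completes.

2  (C1, I1 all integral)

b3 stroke→Sf1  (Sf1 (Sf) sets flow on bond)
b2 stroke→J1  (prefer integral on C1)
b4 stroke→I1  (I1: I, integral causality)
b1 stroke→J2  (only one effort-in slot at J2)
b0 stroke→TF1  (TF1 one-in-one-out from 1)
b5 stroke→J1  (common-f at J1 fixed by 0)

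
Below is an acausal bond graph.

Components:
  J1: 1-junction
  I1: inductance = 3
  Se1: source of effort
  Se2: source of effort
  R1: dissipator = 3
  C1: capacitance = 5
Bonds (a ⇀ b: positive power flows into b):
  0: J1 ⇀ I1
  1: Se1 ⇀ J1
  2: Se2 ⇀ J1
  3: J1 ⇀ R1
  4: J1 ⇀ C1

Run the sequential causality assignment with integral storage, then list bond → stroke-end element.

#1 stroke at J1  (Se1 (Se) sets effort on bond)
#2 stroke at J1  (source Se2 imposes e)
#0 stroke at I1  (I1: I, integral causality)
#3 stroke at J1  (J1 flow already set via bond 0)
#4 stroke at J1  (1-jn J1 has f-setter on 0)

β0 |I1
β1 |J1
β2 |J1
β3 |J1
β4 |J1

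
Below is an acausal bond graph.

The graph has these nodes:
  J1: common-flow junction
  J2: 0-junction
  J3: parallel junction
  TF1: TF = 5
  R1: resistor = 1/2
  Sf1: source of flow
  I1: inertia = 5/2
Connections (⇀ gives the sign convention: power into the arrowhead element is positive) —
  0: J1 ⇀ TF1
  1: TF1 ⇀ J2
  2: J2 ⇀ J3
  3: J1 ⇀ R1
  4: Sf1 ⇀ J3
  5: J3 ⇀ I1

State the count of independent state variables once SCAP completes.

1  (I1 all integral)

bond 4 stroke→Sf1  (Sf1 fixes flow; stroke at Sf1)
bond 5 stroke→I1  (I1 outputs flow p/I1)
bond 2 stroke→J3  (closing 0-jn rule on J3)
bond 1 stroke→J2  (J2: last free bond brings effort in)
bond 0 stroke→TF1  (TF1 one-in-one-out from 1)
bond 3 stroke→J1  (common-f at J1 fixed by 0)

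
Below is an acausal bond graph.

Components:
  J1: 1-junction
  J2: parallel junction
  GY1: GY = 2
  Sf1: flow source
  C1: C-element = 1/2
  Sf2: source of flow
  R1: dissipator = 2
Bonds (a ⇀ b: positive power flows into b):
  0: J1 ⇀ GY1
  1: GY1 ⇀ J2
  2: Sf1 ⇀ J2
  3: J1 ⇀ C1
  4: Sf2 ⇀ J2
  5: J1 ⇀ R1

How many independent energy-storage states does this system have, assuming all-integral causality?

β2 →Sf1  (source Sf1 imposes f)
β4 →Sf2  (Sf2 fixes flow; stroke at Sf2)
β1 →J2  (closing 0-jn rule on J2)
β0 →J1  (GY1: gyrator matches bond 1)
β3 →J1  (prefer integral on C1)
β5 →R1  (J1 needs exactly one f-in)

1  (C1 all integral)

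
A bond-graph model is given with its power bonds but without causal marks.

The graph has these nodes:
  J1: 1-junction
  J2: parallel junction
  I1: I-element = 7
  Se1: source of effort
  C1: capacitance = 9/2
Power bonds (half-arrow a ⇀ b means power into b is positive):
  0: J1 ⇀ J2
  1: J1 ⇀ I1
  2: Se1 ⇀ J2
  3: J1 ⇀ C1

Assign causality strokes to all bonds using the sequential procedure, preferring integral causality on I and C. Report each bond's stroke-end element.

bond 0 stroke→J1
bond 1 stroke→I1
bond 2 stroke→J2
bond 3 stroke→J1

β2 →J2  (Se1 fixes effort; stroke away)
β0 →J1  (J2: bond 2 brought effort, rest push out)
β1 →I1  (I1 outputs flow p/I1)
β3 →J1  (J1 flow already set via bond 1)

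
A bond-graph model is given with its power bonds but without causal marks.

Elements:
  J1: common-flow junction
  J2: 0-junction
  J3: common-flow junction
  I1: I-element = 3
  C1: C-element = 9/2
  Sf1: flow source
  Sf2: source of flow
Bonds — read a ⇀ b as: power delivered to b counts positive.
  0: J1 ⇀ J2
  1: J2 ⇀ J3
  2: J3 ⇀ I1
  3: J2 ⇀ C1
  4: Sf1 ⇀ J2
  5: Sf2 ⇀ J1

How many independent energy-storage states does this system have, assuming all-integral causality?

2  (C1, I1 all integral)

bond 4 stroke→Sf1  (Sf1: flow source, stroke at near end)
bond 5 stroke→Sf2  (Sf2 fixes flow; stroke at Sf2)
bond 0 stroke→J1  (1-jn J1 has f-setter on 5)
bond 2 stroke→I1  (I1: I, integral causality)
bond 1 stroke→J3  (common-f at J3 fixed by 2)
bond 3 stroke→J2  (closing 0-jn rule on J2)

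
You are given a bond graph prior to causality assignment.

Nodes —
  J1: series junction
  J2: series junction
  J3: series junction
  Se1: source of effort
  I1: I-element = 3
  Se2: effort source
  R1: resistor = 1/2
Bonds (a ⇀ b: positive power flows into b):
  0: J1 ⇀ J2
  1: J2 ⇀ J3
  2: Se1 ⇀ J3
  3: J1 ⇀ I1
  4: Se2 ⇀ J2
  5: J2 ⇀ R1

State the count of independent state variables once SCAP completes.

#2 →J3  (Se1 (Se) sets effort on bond)
#4 →J2  (Se2 (Se) sets effort on bond)
#1 →J2  (J3 needs exactly one f-in)
#3 →I1  (I1: I, integral causality)
#0 →J1  (J1 flow already set via bond 3)
#5 →J2  (common-f at J2 fixed by 0)

1  (I1 all integral)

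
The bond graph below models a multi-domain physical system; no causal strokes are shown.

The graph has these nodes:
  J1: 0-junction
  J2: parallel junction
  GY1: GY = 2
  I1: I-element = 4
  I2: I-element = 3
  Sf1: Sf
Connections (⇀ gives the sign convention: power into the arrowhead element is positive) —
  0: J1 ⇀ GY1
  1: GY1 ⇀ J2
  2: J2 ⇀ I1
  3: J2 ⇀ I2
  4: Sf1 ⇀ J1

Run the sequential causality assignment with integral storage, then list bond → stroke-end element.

b0 stroke→J1
b1 stroke→J2
b2 stroke→I1
b3 stroke→I2
b4 stroke→Sf1

#4 |Sf1  (Sf1 fixes flow; stroke at Sf1)
#0 |J1  (only one effort-in slot at J1)
#1 |J2  (GY GY1: same side as bond 0)
#2 |I1  (J2: bond 1 brought effort, rest push out)
#3 |I2  (J2: bond 1 brought effort, rest push out)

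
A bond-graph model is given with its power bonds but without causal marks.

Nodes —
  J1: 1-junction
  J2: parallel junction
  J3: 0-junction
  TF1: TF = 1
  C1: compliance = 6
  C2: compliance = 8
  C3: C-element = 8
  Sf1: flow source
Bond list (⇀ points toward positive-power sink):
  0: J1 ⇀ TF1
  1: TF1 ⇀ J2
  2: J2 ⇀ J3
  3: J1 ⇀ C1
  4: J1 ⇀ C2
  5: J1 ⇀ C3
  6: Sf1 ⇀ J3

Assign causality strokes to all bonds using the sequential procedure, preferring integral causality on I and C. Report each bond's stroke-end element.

#6 stroke→Sf1  (Sf1: flow source, stroke at near end)
#2 stroke→J3  (only one effort-in slot at J3)
#1 stroke→J2  (J2: last free bond brings effort in)
#0 stroke→TF1  (TF1 one-in-one-out from 1)
#3 stroke→J1  (J1 flow already set via bond 0)
#4 stroke→J1  (J1 flow already set via bond 0)
#5 stroke→J1  (J1: bond 0 brought flow, rest push out)

#0 |TF1
#1 |J2
#2 |J3
#3 |J1
#4 |J1
#5 |J1
#6 |Sf1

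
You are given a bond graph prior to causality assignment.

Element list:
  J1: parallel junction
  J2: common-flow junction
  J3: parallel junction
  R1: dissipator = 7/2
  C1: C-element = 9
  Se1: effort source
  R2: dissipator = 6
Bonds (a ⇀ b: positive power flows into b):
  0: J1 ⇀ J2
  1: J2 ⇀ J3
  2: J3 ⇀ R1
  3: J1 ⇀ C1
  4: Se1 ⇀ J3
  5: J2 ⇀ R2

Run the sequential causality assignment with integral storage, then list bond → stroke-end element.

bond 0 →J2
bond 1 →J2
bond 2 →R1
bond 3 →J1
bond 4 →J3
bond 5 →R2

#4 →J3  (Se1 fixes effort; stroke away)
#1 →J2  (J3: bond 4 brought effort, rest push out)
#2 →R1  (J3 effort already set via bond 4)
#3 →J1  (C1 integral (e out))
#0 →J2  (0-jn J1 has e-setter on 3)
#5 →R2  (only one flow-in slot at J2)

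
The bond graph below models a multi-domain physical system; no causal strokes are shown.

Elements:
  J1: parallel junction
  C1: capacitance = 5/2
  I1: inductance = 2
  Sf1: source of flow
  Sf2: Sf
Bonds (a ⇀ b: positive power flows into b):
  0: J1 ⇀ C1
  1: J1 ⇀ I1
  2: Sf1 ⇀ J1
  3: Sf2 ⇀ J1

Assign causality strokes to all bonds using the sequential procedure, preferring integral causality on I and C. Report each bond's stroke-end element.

β0 stroke→J1
β1 stroke→I1
β2 stroke→Sf1
β3 stroke→Sf2

#2 |Sf1  (Sf1: flow source, stroke at near end)
#3 |Sf2  (Sf2 fixes flow; stroke at Sf2)
#0 |J1  (prefer integral on C1)
#1 |I1  (common-e at J1 fixed by 0)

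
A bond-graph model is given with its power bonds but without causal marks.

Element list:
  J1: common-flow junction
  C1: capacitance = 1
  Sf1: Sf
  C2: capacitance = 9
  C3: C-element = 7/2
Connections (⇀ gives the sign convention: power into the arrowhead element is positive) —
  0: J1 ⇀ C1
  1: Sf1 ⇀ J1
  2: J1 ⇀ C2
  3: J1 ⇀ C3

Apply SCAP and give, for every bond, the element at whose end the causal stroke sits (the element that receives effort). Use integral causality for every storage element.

bond 0 stroke at J1
bond 1 stroke at Sf1
bond 2 stroke at J1
bond 3 stroke at J1

#1 |Sf1  (Sf1 (Sf) sets flow on bond)
#0 |J1  (1-jn J1 has f-setter on 1)
#2 |J1  (J1 flow already set via bond 1)
#3 |J1  (common-f at J1 fixed by 1)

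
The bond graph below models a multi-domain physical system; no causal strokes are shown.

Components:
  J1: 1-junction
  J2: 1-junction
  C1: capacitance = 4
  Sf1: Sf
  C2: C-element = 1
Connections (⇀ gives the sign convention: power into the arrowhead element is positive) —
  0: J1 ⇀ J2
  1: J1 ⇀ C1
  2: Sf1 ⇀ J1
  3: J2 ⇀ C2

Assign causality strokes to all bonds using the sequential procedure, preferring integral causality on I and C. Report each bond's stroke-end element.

β2 →Sf1  (Sf1: flow source, stroke at near end)
β0 →J1  (common-f at J1 fixed by 2)
β1 →J1  (1-jn J1 has f-setter on 2)
β3 →J2  (common-f at J2 fixed by 0)

#0 stroke at J1
#1 stroke at J1
#2 stroke at Sf1
#3 stroke at J2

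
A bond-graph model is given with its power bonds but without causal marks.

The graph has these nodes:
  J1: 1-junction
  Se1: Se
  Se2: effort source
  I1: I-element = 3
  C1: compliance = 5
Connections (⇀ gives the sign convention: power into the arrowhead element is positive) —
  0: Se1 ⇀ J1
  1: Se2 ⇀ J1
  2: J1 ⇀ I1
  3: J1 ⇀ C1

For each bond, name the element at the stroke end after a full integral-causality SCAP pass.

b0 stroke at J1  (Se1 (Se) sets effort on bond)
b1 stroke at J1  (source Se2 imposes e)
b2 stroke at I1  (I1 integral (f out))
b3 stroke at J1  (common-f at J1 fixed by 2)

b0 stroke→J1
b1 stroke→J1
b2 stroke→I1
b3 stroke→J1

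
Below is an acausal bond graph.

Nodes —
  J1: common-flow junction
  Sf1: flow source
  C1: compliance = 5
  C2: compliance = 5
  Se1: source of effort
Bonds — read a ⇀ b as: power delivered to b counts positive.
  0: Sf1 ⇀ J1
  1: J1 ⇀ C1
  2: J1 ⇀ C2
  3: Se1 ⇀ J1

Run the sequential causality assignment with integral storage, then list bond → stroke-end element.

β0 →Sf1
β1 →J1
β2 →J1
β3 →J1

b0 stroke at Sf1  (Sf1: flow source, stroke at near end)
b3 stroke at J1  (Se1: effort source, stroke at far end)
b1 stroke at J1  (1-jn J1 has f-setter on 0)
b2 stroke at J1  (J1: bond 0 brought flow, rest push out)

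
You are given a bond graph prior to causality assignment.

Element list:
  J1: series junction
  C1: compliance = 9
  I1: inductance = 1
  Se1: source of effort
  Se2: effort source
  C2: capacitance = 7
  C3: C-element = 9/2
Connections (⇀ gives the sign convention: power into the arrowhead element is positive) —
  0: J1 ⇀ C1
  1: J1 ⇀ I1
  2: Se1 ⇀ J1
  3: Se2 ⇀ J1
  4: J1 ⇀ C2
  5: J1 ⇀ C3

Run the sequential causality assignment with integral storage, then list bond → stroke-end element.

β2 →J1  (source Se1 imposes e)
β3 →J1  (Se2 fixes effort; stroke away)
β0 →J1  (C1: C, integral causality)
β1 →I1  (I1 outputs flow p/I1)
β4 →J1  (1-jn J1 has f-setter on 1)
β5 →J1  (J1: bond 1 brought flow, rest push out)

bond 0 stroke at J1
bond 1 stroke at I1
bond 2 stroke at J1
bond 3 stroke at J1
bond 4 stroke at J1
bond 5 stroke at J1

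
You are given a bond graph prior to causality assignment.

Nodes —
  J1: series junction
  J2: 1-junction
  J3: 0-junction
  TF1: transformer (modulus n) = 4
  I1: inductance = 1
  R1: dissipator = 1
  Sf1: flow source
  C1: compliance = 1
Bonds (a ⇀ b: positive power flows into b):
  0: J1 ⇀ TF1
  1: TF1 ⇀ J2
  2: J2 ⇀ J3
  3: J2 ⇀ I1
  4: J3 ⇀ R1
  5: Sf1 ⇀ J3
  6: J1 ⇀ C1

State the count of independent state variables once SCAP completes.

bond 5 |Sf1  (Sf1 (Sf) sets flow on bond)
bond 3 |I1  (prefer integral on I1)
bond 1 |J2  (1-jn J2 has f-setter on 3)
bond 2 |J2  (J2 flow already set via bond 3)
bond 4 |J3  (closing 0-jn rule on J3)
bond 0 |TF1  (TF TF1: opposite of bond 1)
bond 6 |J1  (J1: bond 0 brought flow, rest push out)

2  (C1, I1 all integral)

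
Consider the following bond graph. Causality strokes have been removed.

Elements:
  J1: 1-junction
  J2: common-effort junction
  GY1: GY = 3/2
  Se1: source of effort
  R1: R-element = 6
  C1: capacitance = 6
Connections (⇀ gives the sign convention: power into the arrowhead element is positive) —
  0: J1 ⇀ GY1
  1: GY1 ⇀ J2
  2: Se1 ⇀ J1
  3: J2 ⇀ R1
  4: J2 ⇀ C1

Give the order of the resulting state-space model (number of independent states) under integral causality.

1  (C1 all integral)

b2 stroke→J1  (Se1: effort source, stroke at far end)
b0 stroke→GY1  (closing 1-jn rule on J1)
b1 stroke→GY1  (GY1 both-in/both-out from 0)
b4 stroke→J2  (C1 integral (e out))
b3 stroke→R1  (J2: bond 4 brought effort, rest push out)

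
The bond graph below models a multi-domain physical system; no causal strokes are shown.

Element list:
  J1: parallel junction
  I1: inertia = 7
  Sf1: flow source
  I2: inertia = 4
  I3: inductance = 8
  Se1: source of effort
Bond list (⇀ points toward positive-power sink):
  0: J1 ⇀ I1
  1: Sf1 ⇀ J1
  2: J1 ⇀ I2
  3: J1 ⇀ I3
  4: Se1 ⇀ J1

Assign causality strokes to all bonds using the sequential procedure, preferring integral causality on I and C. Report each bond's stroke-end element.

bond 1 |Sf1  (Sf1 (Sf) sets flow on bond)
bond 4 |J1  (Se1: effort source, stroke at far end)
bond 0 |I1  (common-e at J1 fixed by 4)
bond 2 |I2  (J1 effort already set via bond 4)
bond 3 |I3  (J1: bond 4 brought effort, rest push out)

b0 stroke at I1
b1 stroke at Sf1
b2 stroke at I2
b3 stroke at I3
b4 stroke at J1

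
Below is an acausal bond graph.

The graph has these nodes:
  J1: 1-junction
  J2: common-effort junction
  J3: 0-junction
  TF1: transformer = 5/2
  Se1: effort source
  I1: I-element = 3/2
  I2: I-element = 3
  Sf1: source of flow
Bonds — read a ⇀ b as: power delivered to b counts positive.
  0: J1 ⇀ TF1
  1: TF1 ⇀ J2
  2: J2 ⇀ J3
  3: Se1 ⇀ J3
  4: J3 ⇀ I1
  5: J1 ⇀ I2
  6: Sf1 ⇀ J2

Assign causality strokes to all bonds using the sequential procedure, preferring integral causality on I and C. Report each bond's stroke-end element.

#0 stroke at J1
#1 stroke at TF1
#2 stroke at J2
#3 stroke at J3
#4 stroke at I1
#5 stroke at I2
#6 stroke at Sf1

bond 3 →J3  (Se1 fixes effort; stroke away)
bond 6 →Sf1  (source Sf1 imposes f)
bond 2 →J2  (common-e at J3 fixed by 3)
bond 4 →I1  (0-jn J3 has e-setter on 3)
bond 1 →TF1  (J2 effort already set via bond 2)
bond 0 →J1  (TF1 one-in-one-out from 1)
bond 5 →I2  (J1: last free bond brings flow in)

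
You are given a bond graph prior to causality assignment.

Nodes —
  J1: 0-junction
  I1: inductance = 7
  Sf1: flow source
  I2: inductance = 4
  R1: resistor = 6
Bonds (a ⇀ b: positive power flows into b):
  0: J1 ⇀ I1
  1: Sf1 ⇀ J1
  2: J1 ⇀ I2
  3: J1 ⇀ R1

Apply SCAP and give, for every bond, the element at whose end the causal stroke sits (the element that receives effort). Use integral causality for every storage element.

#0 |I1
#1 |Sf1
#2 |I2
#3 |J1

β1 stroke at Sf1  (Sf1: flow source, stroke at near end)
β0 stroke at I1  (I1 outputs flow p/I1)
β2 stroke at I2  (I2 integral (f out))
β3 stroke at J1  (J1: last free bond brings effort in)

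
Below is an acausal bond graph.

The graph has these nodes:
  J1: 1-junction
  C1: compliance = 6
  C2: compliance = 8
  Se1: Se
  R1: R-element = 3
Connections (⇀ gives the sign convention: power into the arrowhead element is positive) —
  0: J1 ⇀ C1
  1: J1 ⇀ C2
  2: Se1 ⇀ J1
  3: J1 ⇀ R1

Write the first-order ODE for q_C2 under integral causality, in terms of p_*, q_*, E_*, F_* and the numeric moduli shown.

b2 stroke at J1  (source Se1 imposes e)
b0 stroke at J1  (C1: C, integral causality)
b1 stroke at J1  (C2 outputs effort q/C2)
b3 stroke at R1  (closing 1-jn rule on J1)

dq_C2/dt = E_Se1/3 - q_C1/18 - q_C2/24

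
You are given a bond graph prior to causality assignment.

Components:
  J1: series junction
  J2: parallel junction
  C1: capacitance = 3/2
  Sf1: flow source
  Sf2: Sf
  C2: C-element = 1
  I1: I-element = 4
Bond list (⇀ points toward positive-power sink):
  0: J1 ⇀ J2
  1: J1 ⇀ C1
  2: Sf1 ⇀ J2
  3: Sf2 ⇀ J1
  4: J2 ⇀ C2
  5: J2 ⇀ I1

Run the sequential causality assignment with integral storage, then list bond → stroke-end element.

β2 stroke at Sf1  (Sf1 fixes flow; stroke at Sf1)
β3 stroke at Sf2  (Sf2 (Sf) sets flow on bond)
β0 stroke at J1  (1-jn J1 has f-setter on 3)
β1 stroke at J1  (common-f at J1 fixed by 3)
β4 stroke at J2  (prefer integral on C2)
β5 stroke at I1  (J2: bond 4 brought effort, rest push out)

β0 stroke→J1
β1 stroke→J1
β2 stroke→Sf1
β3 stroke→Sf2
β4 stroke→J2
β5 stroke→I1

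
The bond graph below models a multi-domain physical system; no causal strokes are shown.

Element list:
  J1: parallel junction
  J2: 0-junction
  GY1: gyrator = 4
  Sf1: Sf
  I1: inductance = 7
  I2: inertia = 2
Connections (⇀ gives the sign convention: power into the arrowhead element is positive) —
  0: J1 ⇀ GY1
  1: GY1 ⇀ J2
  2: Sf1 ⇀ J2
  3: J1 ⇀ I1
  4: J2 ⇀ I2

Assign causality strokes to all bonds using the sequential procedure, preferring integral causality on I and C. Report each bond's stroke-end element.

bond 2 stroke→Sf1  (Sf1 (Sf) sets flow on bond)
bond 3 stroke→I1  (I1 outputs flow p/I1)
bond 0 stroke→J1  (J1 needs exactly one e-in)
bond 1 stroke→J2  (GY1 both-in/both-out from 0)
bond 4 stroke→I2  (common-e at J2 fixed by 1)

β0 stroke at J1
β1 stroke at J2
β2 stroke at Sf1
β3 stroke at I1
β4 stroke at I2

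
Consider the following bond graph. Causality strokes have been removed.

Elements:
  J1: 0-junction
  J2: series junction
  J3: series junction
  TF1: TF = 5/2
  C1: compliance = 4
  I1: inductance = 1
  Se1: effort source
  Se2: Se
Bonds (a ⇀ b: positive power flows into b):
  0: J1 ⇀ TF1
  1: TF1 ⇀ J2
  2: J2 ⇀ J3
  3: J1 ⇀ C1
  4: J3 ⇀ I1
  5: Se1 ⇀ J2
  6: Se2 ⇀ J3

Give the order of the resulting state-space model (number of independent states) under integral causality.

bond 5 |J2  (Se1: effort source, stroke at far end)
bond 6 |J3  (Se2: effort source, stroke at far end)
bond 3 |J1  (C1 integral (e out))
bond 0 |TF1  (J1 effort already set via bond 3)
bond 1 |J2  (TF1 one-in-one-out from 0)
bond 2 |J3  (J2: last free bond brings flow in)
bond 4 |I1  (J3 needs exactly one f-in)

2  (C1, I1 all integral)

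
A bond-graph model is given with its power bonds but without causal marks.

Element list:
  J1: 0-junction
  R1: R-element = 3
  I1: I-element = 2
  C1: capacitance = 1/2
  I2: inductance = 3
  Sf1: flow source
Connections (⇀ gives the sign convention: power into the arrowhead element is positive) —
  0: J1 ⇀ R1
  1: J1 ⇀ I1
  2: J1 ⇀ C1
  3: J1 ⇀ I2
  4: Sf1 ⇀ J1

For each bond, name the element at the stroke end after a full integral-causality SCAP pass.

b4 stroke at Sf1  (Sf1 (Sf) sets flow on bond)
b1 stroke at I1  (I1 outputs flow p/I1)
b2 stroke at J1  (prefer integral on C1)
b0 stroke at R1  (0-jn J1 has e-setter on 2)
b3 stroke at I2  (0-jn J1 has e-setter on 2)

b0 |R1
b1 |I1
b2 |J1
b3 |I2
b4 |Sf1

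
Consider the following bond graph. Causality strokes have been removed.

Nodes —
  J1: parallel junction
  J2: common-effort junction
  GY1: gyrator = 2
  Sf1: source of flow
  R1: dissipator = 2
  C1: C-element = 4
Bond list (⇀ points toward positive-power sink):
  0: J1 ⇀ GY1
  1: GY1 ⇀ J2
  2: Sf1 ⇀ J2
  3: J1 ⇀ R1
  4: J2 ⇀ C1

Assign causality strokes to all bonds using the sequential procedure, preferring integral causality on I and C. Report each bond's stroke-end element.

β0 stroke at GY1
β1 stroke at GY1
β2 stroke at Sf1
β3 stroke at J1
β4 stroke at J2

bond 2 stroke→Sf1  (Sf1: flow source, stroke at near end)
bond 4 stroke→J2  (prefer integral on C1)
bond 1 stroke→GY1  (common-e at J2 fixed by 4)
bond 0 stroke→GY1  (GY GY1: same side as bond 1)
bond 3 stroke→J1  (closing 0-jn rule on J1)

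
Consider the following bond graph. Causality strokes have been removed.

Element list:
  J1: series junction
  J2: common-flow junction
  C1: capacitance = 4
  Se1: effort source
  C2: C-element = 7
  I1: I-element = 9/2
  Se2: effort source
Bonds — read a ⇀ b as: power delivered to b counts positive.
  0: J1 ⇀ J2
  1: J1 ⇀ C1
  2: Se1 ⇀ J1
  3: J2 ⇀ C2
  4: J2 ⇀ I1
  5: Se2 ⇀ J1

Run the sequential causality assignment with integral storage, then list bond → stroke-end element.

bond 0 stroke→J2
bond 1 stroke→J1
bond 2 stroke→J1
bond 3 stroke→J2
bond 4 stroke→I1
bond 5 stroke→J1

β2 |J1  (Se1: effort source, stroke at far end)
β5 |J1  (source Se2 imposes e)
β1 |J1  (C1: C, integral causality)
β0 |J2  (closing 1-jn rule on J1)
β3 |J2  (C2 integral (e out))
β4 |I1  (closing 1-jn rule on J2)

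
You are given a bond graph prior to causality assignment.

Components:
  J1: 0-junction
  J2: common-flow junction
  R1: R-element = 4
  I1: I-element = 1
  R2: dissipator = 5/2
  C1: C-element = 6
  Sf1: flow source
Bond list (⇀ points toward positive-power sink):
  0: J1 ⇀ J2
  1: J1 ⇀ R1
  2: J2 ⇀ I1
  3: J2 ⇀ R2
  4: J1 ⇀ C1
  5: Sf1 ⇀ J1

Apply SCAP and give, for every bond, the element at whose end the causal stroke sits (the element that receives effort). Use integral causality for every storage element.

bond 5 |Sf1  (Sf1 fixes flow; stroke at Sf1)
bond 2 |I1  (I1: I, integral causality)
bond 0 |J2  (common-f at J2 fixed by 2)
bond 3 |J2  (common-f at J2 fixed by 2)
bond 4 |J1  (C1 outputs effort q/C1)
bond 1 |R1  (J1 effort already set via bond 4)

#0 stroke at J2
#1 stroke at R1
#2 stroke at I1
#3 stroke at J2
#4 stroke at J1
#5 stroke at Sf1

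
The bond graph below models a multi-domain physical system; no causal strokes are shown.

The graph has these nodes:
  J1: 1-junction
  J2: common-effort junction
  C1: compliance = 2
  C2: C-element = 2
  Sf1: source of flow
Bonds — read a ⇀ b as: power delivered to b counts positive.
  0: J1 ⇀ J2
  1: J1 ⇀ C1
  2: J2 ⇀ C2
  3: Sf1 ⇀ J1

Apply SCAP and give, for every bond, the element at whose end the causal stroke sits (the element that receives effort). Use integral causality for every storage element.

#3 |Sf1  (Sf1 fixes flow; stroke at Sf1)
#0 |J1  (J1: bond 3 brought flow, rest push out)
#1 |J1  (1-jn J1 has f-setter on 3)
#2 |J2  (only one effort-in slot at J2)

β0 stroke at J1
β1 stroke at J1
β2 stroke at J2
β3 stroke at Sf1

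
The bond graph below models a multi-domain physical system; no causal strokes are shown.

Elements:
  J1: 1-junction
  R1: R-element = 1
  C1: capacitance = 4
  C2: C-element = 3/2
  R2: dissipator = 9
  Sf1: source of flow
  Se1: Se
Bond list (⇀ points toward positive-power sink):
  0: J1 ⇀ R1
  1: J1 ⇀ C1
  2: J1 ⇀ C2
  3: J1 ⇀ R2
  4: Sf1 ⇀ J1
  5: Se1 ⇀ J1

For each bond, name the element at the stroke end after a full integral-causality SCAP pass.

bond 4 stroke→Sf1  (Sf1 (Sf) sets flow on bond)
bond 5 stroke→J1  (Se1: effort source, stroke at far end)
bond 0 stroke→J1  (J1: bond 4 brought flow, rest push out)
bond 1 stroke→J1  (J1 flow already set via bond 4)
bond 2 stroke→J1  (1-jn J1 has f-setter on 4)
bond 3 stroke→J1  (J1: bond 4 brought flow, rest push out)

#0 stroke→J1
#1 stroke→J1
#2 stroke→J1
#3 stroke→J1
#4 stroke→Sf1
#5 stroke→J1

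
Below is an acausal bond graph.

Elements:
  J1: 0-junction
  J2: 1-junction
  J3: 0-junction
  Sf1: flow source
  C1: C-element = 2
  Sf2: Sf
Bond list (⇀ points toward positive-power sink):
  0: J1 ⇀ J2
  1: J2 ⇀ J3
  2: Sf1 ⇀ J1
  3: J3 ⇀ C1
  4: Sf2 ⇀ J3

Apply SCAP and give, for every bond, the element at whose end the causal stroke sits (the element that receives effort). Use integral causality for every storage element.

#0 →J1
#1 →J2
#2 →Sf1
#3 →J3
#4 →Sf2

#2 |Sf1  (Sf1: flow source, stroke at near end)
#4 |Sf2  (Sf2 fixes flow; stroke at Sf2)
#0 |J1  (only one effort-in slot at J1)
#1 |J2  (1-jn J2 has f-setter on 0)
#3 |J3  (J3 needs exactly one e-in)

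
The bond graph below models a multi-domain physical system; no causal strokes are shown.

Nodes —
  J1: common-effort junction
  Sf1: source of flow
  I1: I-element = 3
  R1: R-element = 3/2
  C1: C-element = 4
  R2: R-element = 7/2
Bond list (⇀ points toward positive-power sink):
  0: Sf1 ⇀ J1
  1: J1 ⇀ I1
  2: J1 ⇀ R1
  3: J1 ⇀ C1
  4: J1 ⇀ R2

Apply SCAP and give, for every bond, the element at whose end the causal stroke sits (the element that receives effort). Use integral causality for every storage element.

#0 |Sf1  (Sf1: flow source, stroke at near end)
#1 |I1  (I1 integral (f out))
#3 |J1  (C1 outputs effort q/C1)
#2 |R1  (J1: bond 3 brought effort, rest push out)
#4 |R2  (J1: bond 3 brought effort, rest push out)

#0 |Sf1
#1 |I1
#2 |R1
#3 |J1
#4 |R2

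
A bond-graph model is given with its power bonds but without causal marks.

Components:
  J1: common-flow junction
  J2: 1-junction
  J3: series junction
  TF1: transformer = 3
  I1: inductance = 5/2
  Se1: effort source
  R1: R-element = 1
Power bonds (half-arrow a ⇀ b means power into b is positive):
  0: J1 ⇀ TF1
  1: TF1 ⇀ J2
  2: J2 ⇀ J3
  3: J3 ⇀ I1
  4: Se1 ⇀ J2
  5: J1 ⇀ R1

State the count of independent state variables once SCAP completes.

b4 stroke→J2  (Se1 (Se) sets effort on bond)
b3 stroke→I1  (I1 integral (f out))
b2 stroke→J3  (1-jn J3 has f-setter on 3)
b1 stroke→J2  (J2: bond 2 brought flow, rest push out)
b0 stroke→TF1  (through TF1, causality passes straight; one stroke at TF1)
b5 stroke→J1  (J1 flow already set via bond 0)

1  (I1 all integral)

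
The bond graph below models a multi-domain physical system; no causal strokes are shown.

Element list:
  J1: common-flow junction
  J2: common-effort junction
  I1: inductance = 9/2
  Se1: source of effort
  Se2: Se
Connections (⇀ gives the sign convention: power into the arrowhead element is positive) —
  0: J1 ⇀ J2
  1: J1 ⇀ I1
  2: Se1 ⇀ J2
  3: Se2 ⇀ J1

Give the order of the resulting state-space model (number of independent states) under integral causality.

β2 →J2  (Se1: effort source, stroke at far end)
β3 →J1  (source Se2 imposes e)
β0 →J1  (common-e at J2 fixed by 2)
β1 →I1  (only one flow-in slot at J1)

1  (I1 all integral)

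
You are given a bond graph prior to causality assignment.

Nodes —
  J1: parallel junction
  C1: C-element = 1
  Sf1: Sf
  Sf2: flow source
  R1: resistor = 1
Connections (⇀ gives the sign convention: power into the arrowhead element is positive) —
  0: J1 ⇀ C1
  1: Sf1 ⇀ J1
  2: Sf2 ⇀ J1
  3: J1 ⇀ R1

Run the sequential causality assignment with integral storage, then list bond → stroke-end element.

b1 →Sf1  (Sf1 (Sf) sets flow on bond)
b2 →Sf2  (Sf2 fixes flow; stroke at Sf2)
b0 →J1  (C1: C, integral causality)
b3 →R1  (0-jn J1 has e-setter on 0)

#0 stroke→J1
#1 stroke→Sf1
#2 stroke→Sf2
#3 stroke→R1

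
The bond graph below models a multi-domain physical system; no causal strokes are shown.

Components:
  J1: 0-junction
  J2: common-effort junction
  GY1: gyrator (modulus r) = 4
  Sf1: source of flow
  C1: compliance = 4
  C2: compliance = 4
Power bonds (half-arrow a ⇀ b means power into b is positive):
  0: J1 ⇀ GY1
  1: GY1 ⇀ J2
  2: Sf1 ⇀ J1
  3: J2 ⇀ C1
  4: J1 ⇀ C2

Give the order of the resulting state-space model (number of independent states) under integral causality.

bond 2 stroke→Sf1  (source Sf1 imposes f)
bond 3 stroke→J2  (C1: C, integral causality)
bond 1 stroke→GY1  (common-e at J2 fixed by 3)
bond 0 stroke→GY1  (GY1: gyrator matches bond 1)
bond 4 stroke→J1  (J1: last free bond brings effort in)

2  (C1, C2 all integral)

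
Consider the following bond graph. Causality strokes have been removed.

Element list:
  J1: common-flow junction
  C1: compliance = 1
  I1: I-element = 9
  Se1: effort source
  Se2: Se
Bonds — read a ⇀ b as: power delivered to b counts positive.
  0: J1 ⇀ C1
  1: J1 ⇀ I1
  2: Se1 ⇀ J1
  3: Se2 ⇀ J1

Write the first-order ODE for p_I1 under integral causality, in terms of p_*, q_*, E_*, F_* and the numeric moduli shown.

bond 2 |J1  (Se1: effort source, stroke at far end)
bond 3 |J1  (Se2 (Se) sets effort on bond)
bond 0 |J1  (C1 integral (e out))
bond 1 |I1  (J1: last free bond brings flow in)

dp_I1/dt = E_Se1 + E_Se2 - q_C1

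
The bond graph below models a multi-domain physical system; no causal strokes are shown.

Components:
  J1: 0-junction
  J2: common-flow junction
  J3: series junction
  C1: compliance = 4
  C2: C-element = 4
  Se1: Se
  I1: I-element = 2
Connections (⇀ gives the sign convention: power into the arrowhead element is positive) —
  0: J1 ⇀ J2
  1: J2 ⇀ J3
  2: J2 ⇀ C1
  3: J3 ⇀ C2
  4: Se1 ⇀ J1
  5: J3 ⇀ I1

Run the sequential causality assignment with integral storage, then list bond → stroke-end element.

bond 0 stroke→J2
bond 1 stroke→J3
bond 2 stroke→J2
bond 3 stroke→J3
bond 4 stroke→J1
bond 5 stroke→I1

bond 4 stroke→J1  (Se1 (Se) sets effort on bond)
bond 0 stroke→J2  (common-e at J1 fixed by 4)
bond 2 stroke→J2  (prefer integral on C1)
bond 1 stroke→J3  (closing 1-jn rule on J2)
bond 3 stroke→J3  (prefer integral on C2)
bond 5 stroke→I1  (only one flow-in slot at J3)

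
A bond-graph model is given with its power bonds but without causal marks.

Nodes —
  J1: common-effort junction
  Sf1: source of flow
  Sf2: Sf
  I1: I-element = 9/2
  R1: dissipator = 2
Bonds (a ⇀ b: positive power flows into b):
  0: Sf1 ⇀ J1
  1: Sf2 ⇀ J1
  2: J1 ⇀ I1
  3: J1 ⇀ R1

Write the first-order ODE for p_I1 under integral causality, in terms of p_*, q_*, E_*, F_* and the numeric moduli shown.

dp_I1/dt = 2*F_Sf1 + 2*F_Sf2 - 4*p_I1/9

#0 stroke at Sf1  (Sf1 (Sf) sets flow on bond)
#1 stroke at Sf2  (source Sf2 imposes f)
#2 stroke at I1  (I1: I, integral causality)
#3 stroke at J1  (closing 0-jn rule on J1)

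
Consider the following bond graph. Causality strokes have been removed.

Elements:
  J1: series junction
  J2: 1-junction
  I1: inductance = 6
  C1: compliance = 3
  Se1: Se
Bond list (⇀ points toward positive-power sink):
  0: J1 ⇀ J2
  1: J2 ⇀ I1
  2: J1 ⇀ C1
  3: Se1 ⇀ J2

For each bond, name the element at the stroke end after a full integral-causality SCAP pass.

#3 |J2  (source Se1 imposes e)
#1 |I1  (prefer integral on I1)
#0 |J2  (common-f at J2 fixed by 1)
#2 |J1  (1-jn J1 has f-setter on 0)

β0 stroke→J2
β1 stroke→I1
β2 stroke→J1
β3 stroke→J2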